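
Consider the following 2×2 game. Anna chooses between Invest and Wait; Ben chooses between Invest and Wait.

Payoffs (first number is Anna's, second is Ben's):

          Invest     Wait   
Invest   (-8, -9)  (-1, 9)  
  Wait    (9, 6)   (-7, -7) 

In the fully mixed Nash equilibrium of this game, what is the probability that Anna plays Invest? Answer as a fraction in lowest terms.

Let r be the probability that Anna plays Invest. In a completely mixed equilibrium, Ben must be indifferent between Invest and Wait.
Ben's expected payoff from Invest is −9r + 6(1−r); from Wait it is 9r − 7(1−r).
Setting these equal: −15r + 6 = 16r − 7, so r = 13/31.

13/31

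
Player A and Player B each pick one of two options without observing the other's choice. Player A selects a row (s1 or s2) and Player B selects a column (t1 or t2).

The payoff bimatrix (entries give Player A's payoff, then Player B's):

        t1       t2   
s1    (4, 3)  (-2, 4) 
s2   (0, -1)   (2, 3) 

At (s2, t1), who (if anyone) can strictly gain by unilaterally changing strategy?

Player A at (s2, t1) earns 0; deviating to s1 yields 4 — a strict improvement.
Player B earns -1; deviating to t2 yields 3 — a strict improvement.
Both Player A and Player B have strictly profitable deviations.

Both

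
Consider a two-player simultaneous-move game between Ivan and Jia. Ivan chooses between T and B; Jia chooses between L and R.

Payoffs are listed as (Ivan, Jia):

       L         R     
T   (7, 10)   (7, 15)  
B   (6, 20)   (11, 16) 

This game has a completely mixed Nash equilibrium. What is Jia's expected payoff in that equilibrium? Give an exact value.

First find p, the probability Ivan plays T, from Jia's indifference between L and R: 10p + 20(1−p) = 15p + 16(1−p), giving p = 4/9.
Since Jia is indifferent in equilibrium, Jia's expected payoff equals the payoff from either column against (4/9, 5/9). Using L: 10(4/9) + 20(5/9) = 140/9.

140/9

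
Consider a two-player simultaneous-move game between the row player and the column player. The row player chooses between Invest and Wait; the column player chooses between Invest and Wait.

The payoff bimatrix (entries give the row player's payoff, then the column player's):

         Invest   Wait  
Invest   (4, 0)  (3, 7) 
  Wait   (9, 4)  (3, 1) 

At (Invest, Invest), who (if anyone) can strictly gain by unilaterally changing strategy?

The row player at (Invest, Invest) earns 4; deviating to Wait yields 9 — a strict improvement.
The column player earns 0; deviating to Wait yields 7 — a strict improvement.
Both the row player and the column player have strictly profitable deviations.

Both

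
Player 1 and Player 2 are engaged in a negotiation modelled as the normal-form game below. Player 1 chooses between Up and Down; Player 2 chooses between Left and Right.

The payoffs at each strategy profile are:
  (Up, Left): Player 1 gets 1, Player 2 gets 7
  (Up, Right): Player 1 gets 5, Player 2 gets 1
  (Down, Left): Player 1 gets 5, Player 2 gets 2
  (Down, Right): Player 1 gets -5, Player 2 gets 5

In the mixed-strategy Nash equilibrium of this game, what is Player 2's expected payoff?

11/3

First find p, the probability Player 1 plays Up, from Player 2's indifference between Left and Right: 7p + 2(1−p) = p + 5(1−p), giving p = 1/3.
Since Player 2 is indifferent in equilibrium, Player 2's expected payoff equals the payoff from either column against (1/3, 2/3). Using Left: 7(1/3) + 2(2/3) = 11/3.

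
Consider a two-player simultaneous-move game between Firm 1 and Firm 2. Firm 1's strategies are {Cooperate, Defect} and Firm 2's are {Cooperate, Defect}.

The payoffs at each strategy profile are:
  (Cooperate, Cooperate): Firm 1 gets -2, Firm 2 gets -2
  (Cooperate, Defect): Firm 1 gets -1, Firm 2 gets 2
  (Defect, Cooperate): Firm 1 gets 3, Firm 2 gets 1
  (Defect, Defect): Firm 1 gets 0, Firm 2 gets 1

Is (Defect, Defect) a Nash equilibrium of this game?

Yes

At (Defect, Defect), Firm 1 earns 0; switching to Cooperate would give -1, so Firm 1 has no profitable deviation.
Firm 2 earns 1; switching to Cooperate would give 1, so Firm 2 has no profitable deviation.
Neither player can gain by a unilateral deviation, so this profile is a Nash equilibrium.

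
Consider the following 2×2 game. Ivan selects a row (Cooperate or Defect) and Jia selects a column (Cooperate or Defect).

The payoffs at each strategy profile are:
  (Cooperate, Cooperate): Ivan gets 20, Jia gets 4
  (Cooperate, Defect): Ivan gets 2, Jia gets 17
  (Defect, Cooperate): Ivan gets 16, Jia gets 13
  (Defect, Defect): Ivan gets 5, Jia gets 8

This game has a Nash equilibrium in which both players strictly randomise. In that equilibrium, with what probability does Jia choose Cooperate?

3/7

Let c be the probability that Jia plays Cooperate. In a completely mixed equilibrium, Ivan must be indifferent between Cooperate and Defect.
Ivan's expected payoff from Cooperate is 20c + 2(1−c); from Defect it is 16c + 5(1−c).
Setting these equal: 18c + 2 = 11c + 5, so c = 3/7.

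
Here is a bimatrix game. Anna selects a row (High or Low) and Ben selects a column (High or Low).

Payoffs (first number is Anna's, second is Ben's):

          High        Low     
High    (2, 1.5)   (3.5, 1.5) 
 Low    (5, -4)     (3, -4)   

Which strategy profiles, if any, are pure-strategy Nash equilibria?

(High, Low) and (Low, High)

(High, High): Anna prefers Low (5 > 2) — not an equilibrium.
(High, Low): Anna gets 3.5 ≥ 3 from Low, and Ben gets 1.5 ≥ 1.5 from High — Nash equilibrium.
(Low, High): Anna gets 5 ≥ 2 from High, and Ben gets -4 ≥ -4 from Low — Nash equilibrium.
(Low, Low): Anna prefers High (3.5 > 3) — not an equilibrium.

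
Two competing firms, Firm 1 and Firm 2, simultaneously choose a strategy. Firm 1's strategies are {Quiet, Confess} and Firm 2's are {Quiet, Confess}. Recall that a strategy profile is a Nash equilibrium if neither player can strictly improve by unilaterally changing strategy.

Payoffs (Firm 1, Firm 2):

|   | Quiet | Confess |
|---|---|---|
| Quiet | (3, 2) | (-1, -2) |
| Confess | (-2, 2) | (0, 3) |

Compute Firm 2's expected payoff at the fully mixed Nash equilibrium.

2

First find p, the probability Firm 1 plays Quiet, from Firm 2's indifference between Quiet and Confess: 2p + 2(1−p) = −2p + 3(1−p), giving p = 1/5.
Since Firm 2 is indifferent in equilibrium, Firm 2's expected payoff equals the payoff from either column against (1/5, 4/5). Using Quiet: 2(1/5) + 2(4/5) = 2.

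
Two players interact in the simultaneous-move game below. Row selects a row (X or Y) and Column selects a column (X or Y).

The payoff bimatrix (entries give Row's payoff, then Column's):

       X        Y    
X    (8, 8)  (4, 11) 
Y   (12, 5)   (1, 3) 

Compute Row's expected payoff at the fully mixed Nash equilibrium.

First find q, the probability Column plays X, from Row's indifference between X and Y: 8q + 4(1−q) = 12q + (1−q), giving q = 3/7.
Since Row is indifferent in equilibrium, Row's expected payoff equals the payoff from either row against (3/7, 4/7). Using X: 8(3/7) + 4(4/7) = 40/7.

40/7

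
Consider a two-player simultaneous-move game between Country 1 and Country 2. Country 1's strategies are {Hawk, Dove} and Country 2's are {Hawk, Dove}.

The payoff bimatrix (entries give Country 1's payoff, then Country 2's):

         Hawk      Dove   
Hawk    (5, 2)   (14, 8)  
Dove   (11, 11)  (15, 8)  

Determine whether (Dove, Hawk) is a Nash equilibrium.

At (Dove, Hawk), Country 1 earns 11; switching to Hawk would give 5, so Country 1 has no profitable deviation.
Country 2 earns 11; switching to Dove would give 8, so Country 2 has no profitable deviation.
Neither player can gain by a unilateral deviation, so this profile is a Nash equilibrium.

Yes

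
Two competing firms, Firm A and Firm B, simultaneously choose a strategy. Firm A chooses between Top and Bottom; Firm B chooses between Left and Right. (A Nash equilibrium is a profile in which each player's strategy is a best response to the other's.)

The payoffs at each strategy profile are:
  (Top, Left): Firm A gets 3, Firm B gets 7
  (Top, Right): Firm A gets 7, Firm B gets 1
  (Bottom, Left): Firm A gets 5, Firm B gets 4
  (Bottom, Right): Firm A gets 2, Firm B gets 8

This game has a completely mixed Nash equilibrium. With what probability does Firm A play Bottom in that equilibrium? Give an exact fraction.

3/5

Let p be the probability that Firm A plays Top. In a completely mixed equilibrium, Firm B must be indifferent between Left and Right.
Firm B's expected payoff from Left is 7p + 4(1−p); from Right it is p + 8(1−p).
Setting these equal: 3p + 4 = −7p + 8, so p = 2/5.
Therefore Firm A plays Bottom with probability 1 − 2/5 = 3/5.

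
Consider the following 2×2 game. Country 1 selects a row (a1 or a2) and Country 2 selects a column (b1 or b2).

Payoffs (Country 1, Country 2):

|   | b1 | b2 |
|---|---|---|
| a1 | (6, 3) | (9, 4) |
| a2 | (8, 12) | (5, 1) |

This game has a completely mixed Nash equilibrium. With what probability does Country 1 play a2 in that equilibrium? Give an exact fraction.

Let r be the probability that Country 1 plays a1. In a completely mixed equilibrium, Country 2 must be indifferent between b1 and b2.
Country 2's expected payoff from b1 is 3r + 12(1−r); from b2 it is 4r + (1−r).
Setting these equal: −9r + 12 = 3r + 1, so r = 11/12.
Therefore Country 1 plays a2 with probability 1 − 11/12 = 1/12.

1/12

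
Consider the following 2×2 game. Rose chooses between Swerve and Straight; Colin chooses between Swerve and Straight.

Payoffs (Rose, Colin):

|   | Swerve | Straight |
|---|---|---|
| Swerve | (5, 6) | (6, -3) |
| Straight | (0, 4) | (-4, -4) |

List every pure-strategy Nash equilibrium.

(Swerve, Swerve): Rose gets 5 ≥ 0 from Straight, and Colin gets 6 ≥ -3 from Straight — Nash equilibrium.
(Swerve, Straight): Colin prefers Swerve (6 > -3) — not an equilibrium.
(Straight, Swerve): Rose prefers Swerve (5 > 0) — not an equilibrium.
(Straight, Straight): Rose prefers Swerve (6 > -4); Colin prefers Swerve (4 > -4) — not an equilibrium.

(Swerve, Swerve)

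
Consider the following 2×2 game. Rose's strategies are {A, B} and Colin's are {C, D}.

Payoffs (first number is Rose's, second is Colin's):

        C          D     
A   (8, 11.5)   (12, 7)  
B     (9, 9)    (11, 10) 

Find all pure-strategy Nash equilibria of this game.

none

(A, C): Rose prefers B (9 > 8) — not an equilibrium.
(A, D): Colin prefers C (11.5 > 7) — not an equilibrium.
(B, C): Colin prefers D (10 > 9) — not an equilibrium.
(B, D): Rose prefers A (12 > 11) — not an equilibrium.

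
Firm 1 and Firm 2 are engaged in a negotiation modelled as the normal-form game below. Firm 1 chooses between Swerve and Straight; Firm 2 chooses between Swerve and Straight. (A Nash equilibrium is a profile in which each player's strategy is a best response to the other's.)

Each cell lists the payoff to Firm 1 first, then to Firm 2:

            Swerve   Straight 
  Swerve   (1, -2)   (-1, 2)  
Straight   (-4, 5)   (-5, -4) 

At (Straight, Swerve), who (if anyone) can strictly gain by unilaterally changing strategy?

Firm 1 at (Straight, Swerve) earns -4; deviating to Swerve yields 1 — a strict improvement.
Firm 2 earns 5; deviating to Straight yields -4 — not better.
Only Firm 1 has a strictly profitable deviation.

Firm 1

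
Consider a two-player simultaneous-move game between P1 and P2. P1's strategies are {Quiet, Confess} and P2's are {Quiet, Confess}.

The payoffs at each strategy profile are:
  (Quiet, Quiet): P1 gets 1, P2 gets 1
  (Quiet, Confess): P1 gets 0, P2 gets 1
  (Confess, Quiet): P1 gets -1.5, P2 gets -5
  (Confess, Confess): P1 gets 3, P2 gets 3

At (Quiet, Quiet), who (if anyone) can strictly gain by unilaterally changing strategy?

Neither

P1 at (Quiet, Quiet) earns 1; deviating to Confess yields -1.5 — not better.
P2 earns 1; deviating to Confess yields 1 — not better.
Neither player can strictly improve; the profile is a Nash equilibrium.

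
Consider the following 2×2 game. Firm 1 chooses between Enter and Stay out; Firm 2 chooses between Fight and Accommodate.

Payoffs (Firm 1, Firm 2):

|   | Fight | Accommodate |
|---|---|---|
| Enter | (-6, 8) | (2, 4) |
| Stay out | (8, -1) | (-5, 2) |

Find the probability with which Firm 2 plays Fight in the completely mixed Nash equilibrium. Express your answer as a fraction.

Let q be the probability that Firm 2 plays Fight. In a completely mixed equilibrium, Firm 1 must be indifferent between Enter and Stay out.
Firm 1's expected payoff from Enter is −6q + 2(1−q); from Stay out it is 8q − 5(1−q).
Setting these equal: −8q + 2 = 13q − 5, so q = 1/3.

1/3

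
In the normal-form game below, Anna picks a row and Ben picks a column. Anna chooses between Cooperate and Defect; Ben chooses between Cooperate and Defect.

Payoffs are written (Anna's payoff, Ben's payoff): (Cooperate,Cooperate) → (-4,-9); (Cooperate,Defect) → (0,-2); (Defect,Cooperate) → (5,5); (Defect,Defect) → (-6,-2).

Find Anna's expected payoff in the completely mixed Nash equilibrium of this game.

First find q, the probability Ben plays Cooperate, from Anna's indifference between Cooperate and Defect: −4q = 5q − 6(1−q), giving q = 2/5.
Since Anna is indifferent in equilibrium, Anna's expected payoff equals the payoff from either row against (2/5, 3/5). Using Cooperate: −4(2/5) = -8/5.

-8/5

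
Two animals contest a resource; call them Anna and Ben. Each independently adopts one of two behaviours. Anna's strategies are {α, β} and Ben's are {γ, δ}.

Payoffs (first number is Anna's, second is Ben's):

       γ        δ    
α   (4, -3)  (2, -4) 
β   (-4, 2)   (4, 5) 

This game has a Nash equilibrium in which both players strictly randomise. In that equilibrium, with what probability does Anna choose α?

Let r be the probability that Anna plays α. In a completely mixed equilibrium, Ben must be indifferent between γ and δ.
Ben's expected payoff from γ is −3r + 2(1−r); from δ it is −4r + 5(1−r).
Setting these equal: −5r + 2 = −9r + 5, so r = 3/4.

3/4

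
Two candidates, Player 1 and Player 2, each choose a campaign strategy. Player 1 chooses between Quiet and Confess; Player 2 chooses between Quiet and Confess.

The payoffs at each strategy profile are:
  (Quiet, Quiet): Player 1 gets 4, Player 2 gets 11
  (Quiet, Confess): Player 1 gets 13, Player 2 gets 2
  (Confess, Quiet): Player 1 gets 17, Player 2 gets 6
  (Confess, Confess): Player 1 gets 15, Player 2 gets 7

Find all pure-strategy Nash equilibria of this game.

(Quiet, Quiet): Player 1 prefers Confess (17 > 4) — not an equilibrium.
(Quiet, Confess): Player 1 prefers Confess (15 > 13); Player 2 prefers Quiet (11 > 2) — not an equilibrium.
(Confess, Quiet): Player 2 prefers Confess (7 > 6) — not an equilibrium.
(Confess, Confess): Player 1 gets 15 ≥ 13 from Quiet, and Player 2 gets 7 ≥ 6 from Quiet — Nash equilibrium.

(Confess, Confess)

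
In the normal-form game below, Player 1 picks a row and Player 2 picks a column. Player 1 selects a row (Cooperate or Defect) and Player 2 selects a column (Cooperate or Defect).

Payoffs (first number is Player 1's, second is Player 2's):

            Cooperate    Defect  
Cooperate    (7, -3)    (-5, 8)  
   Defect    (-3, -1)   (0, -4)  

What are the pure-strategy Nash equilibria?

(Cooperate, Cooperate): Player 2 prefers Defect (8 > -3) — not an equilibrium.
(Cooperate, Defect): Player 1 prefers Defect (0 > -5) — not an equilibrium.
(Defect, Cooperate): Player 1 prefers Cooperate (7 > -3) — not an equilibrium.
(Defect, Defect): Player 2 prefers Cooperate (-1 > -4) — not an equilibrium.

none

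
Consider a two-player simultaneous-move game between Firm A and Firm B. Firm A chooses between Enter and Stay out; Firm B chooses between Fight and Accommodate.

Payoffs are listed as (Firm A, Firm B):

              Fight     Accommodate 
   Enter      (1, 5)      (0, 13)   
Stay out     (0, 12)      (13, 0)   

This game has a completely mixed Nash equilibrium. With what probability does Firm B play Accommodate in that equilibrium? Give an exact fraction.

1/14

Let q be the probability that Firm B plays Fight. In a completely mixed equilibrium, Firm A must be indifferent between Enter and Stay out.
Firm A's expected payoff from Enter is q; from Stay out it is 13(1−q).
Setting these equal: q = −13q + 13, so q = 13/14.
Therefore Firm B plays Accommodate with probability 1 − 13/14 = 1/14.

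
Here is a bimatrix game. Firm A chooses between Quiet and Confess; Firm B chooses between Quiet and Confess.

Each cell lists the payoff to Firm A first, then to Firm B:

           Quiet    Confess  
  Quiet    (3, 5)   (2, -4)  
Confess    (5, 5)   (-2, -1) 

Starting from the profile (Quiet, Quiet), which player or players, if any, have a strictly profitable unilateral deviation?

Firm A

Firm A at (Quiet, Quiet) earns 3; deviating to Confess yields 5 — a strict improvement.
Firm B earns 5; deviating to Confess yields -4 — not better.
Only Firm A has a strictly profitable deviation.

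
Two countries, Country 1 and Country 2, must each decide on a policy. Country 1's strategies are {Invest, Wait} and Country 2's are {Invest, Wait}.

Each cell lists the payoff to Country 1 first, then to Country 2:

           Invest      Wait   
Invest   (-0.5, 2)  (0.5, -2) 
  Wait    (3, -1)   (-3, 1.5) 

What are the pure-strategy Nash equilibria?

(Invest, Invest): Country 1 prefers Wait (3 > -0.5) — not an equilibrium.
(Invest, Wait): Country 2 prefers Invest (2 > -2) — not an equilibrium.
(Wait, Invest): Country 2 prefers Wait (1.5 > -1) — not an equilibrium.
(Wait, Wait): Country 1 prefers Invest (0.5 > -3) — not an equilibrium.

none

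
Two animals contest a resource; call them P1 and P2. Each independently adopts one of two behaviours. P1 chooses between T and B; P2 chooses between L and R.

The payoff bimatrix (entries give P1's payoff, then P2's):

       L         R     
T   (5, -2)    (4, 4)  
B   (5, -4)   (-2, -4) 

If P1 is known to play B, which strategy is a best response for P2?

Against B, P2 earns -4 from L and -4 from R.
So either strategy is a best response.

either — both L and R are best responses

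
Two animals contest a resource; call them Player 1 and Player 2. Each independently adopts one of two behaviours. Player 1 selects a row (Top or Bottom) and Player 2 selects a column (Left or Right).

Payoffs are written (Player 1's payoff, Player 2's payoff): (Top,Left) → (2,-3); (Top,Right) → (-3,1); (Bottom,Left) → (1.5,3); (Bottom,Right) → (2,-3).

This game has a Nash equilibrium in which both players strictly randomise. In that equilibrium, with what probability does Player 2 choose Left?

10/11

Let q be the probability that Player 2 plays Left. In a completely mixed equilibrium, Player 1 must be indifferent between Top and Bottom.
Player 1's expected payoff from Top is 2q − 3(1−q); from Bottom it is 1.5q + 2(1−q).
Setting these equal: 5q − 3 = −0.5q + 2, so q = 10/11.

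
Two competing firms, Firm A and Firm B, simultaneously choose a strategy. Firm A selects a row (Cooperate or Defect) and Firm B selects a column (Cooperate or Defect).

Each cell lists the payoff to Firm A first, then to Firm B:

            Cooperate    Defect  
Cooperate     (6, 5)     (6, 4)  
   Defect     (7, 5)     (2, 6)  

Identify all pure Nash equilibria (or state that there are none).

(Cooperate, Cooperate): Firm A prefers Defect (7 > 6) — not an equilibrium.
(Cooperate, Defect): Firm B prefers Cooperate (5 > 4) — not an equilibrium.
(Defect, Cooperate): Firm B prefers Defect (6 > 5) — not an equilibrium.
(Defect, Defect): Firm A prefers Cooperate (6 > 2) — not an equilibrium.

none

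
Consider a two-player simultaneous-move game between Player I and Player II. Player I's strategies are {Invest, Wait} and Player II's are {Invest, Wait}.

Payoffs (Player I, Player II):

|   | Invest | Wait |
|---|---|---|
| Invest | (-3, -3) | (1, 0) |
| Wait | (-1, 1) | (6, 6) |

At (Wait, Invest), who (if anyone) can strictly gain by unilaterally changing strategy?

Player I at (Wait, Invest) earns -1; deviating to Invest yields -3 — not better.
Player II earns 1; deviating to Wait yields 6 — a strict improvement.
Only Player II has a strictly profitable deviation.

Player II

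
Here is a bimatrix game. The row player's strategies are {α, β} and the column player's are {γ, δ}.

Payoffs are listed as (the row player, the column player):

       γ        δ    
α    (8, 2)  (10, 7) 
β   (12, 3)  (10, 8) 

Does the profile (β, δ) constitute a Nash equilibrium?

Yes

At (β, δ), the row player earns 10; switching to α would give 10, so the row player has no profitable deviation.
The column player earns 8; switching to γ would give 3, so the column player has no profitable deviation.
Neither player can gain by a unilateral deviation, so this profile is a Nash equilibrium.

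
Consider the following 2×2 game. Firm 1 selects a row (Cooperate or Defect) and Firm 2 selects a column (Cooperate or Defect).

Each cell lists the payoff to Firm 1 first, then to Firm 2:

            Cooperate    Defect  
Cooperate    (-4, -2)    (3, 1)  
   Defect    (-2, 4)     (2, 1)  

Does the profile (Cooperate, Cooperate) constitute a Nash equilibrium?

No

At (Cooperate, Cooperate), Firm 1 earns -4; switching to Defect would give -2, so Firm 1 would deviate.
Firm 2 earns -2; switching to Defect would give 1, so Firm 2 would deviate.
Since at least one player can profitably deviate, this is not a Nash equilibrium.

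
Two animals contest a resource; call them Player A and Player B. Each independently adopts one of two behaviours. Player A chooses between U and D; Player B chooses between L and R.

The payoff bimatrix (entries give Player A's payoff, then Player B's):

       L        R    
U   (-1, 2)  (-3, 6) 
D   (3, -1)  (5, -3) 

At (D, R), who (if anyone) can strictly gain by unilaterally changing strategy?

Player B

Player A at (D, R) earns 5; deviating to U yields -3 — not better.
Player B earns -3; deviating to L yields -1 — a strict improvement.
Only Player B has a strictly profitable deviation.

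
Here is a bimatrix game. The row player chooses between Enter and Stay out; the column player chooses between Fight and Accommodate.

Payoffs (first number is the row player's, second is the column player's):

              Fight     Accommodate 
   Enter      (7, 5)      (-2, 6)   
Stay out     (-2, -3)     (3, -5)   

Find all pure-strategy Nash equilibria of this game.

none

(Enter, Fight): the column player prefers Accommodate (6 > 5) — not an equilibrium.
(Enter, Accommodate): the row player prefers Stay out (3 > -2) — not an equilibrium.
(Stay out, Fight): the row player prefers Enter (7 > -2) — not an equilibrium.
(Stay out, Accommodate): the column player prefers Fight (-3 > -5) — not an equilibrium.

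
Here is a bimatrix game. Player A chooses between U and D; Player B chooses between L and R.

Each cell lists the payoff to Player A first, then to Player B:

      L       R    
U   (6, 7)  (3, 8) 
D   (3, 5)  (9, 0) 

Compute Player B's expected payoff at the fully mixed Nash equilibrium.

20/3

First find p, the probability Player A plays U, from Player B's indifference between L and R: 7p + 5(1−p) = 8p, giving p = 5/6.
Since Player B is indifferent in equilibrium, Player B's expected payoff equals the payoff from either column against (5/6, 1/6). Using L: 7(5/6) + 5(1/6) = 20/3.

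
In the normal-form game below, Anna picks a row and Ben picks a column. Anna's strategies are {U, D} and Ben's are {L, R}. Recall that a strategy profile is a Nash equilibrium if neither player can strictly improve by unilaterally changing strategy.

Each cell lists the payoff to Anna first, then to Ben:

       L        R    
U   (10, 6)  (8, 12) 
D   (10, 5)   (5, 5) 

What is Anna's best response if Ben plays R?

U

Against R, Anna earns 8 from U and 5 from D.
So U is the best response.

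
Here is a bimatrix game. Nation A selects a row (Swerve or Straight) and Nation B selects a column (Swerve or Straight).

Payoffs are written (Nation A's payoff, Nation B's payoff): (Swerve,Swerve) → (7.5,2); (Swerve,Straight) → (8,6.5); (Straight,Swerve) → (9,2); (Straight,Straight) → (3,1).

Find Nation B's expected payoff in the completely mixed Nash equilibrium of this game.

2

First find p, the probability Nation A plays Swerve, from Nation B's indifference between Swerve and Straight: 2p + 2(1−p) = 6.5p + (1−p), giving p = 2/11.
Since Nation B is indifferent in equilibrium, Nation B's expected payoff equals the payoff from either column against (2/11, 9/11). Using Swerve: 2(2/11) + 2(9/11) = 2.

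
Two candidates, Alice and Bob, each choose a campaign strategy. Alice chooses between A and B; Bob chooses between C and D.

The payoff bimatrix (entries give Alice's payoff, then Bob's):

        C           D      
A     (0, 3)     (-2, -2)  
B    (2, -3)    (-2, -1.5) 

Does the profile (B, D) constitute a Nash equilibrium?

Yes

At (B, D), Alice earns -2; switching to A would give -2, so Alice has no profitable deviation.
Bob earns -1.5; switching to C would give -3, so Bob has no profitable deviation.
Neither player can gain by a unilateral deviation, so this profile is a Nash equilibrium.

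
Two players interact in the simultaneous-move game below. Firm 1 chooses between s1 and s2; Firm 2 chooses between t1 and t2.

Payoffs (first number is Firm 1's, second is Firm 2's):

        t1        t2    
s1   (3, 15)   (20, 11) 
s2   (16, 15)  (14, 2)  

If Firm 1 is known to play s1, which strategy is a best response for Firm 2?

t1

Against s1, Firm 2 earns 15 from t1 and 11 from t2.
So t1 is the best response.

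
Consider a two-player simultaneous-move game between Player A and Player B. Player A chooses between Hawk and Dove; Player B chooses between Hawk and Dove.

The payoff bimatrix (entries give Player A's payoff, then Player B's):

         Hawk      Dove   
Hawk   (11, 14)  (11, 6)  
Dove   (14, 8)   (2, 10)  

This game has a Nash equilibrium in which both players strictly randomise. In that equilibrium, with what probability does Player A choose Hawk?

Let x be the probability that Player A plays Hawk. In a completely mixed equilibrium, Player B must be indifferent between Hawk and Dove.
Player B's expected payoff from Hawk is 14x + 8(1−x); from Dove it is 6x + 10(1−x).
Setting these equal: 6x + 8 = −4x + 10, so x = 1/5.

1/5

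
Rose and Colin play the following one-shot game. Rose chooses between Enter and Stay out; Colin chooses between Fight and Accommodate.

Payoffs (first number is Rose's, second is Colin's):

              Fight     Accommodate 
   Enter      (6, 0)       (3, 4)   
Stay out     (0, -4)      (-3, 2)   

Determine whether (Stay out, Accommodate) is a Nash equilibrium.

No

At (Stay out, Accommodate), Rose earns -3; switching to Enter would give 3, so Rose would deviate.
Colin earns 2; switching to Fight would give -4, so Colin has no profitable deviation.
Since at least one player can profitably deviate, this is not a Nash equilibrium.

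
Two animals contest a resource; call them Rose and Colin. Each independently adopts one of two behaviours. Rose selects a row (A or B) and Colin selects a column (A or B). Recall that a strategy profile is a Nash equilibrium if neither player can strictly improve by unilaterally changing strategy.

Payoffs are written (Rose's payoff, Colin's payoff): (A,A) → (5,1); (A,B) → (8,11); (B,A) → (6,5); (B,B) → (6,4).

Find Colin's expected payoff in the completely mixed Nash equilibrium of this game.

51/11

First find p, the probability Rose plays A, from Colin's indifference between A and B: p + 5(1−p) = 11p + 4(1−p), giving p = 1/11.
Since Colin is indifferent in equilibrium, Colin's expected payoff equals the payoff from either column against (1/11, 10/11). Using A: (1/11) + 5(10/11) = 51/11.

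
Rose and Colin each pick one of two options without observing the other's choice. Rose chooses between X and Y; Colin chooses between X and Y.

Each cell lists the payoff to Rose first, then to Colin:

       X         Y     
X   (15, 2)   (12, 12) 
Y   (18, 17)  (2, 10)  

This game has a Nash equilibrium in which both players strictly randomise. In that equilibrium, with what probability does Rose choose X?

Let r be the probability that Rose plays X. In a completely mixed equilibrium, Colin must be indifferent between X and Y.
Colin's expected payoff from X is 2r + 17(1−r); from Y it is 12r + 10(1−r).
Setting these equal: −15r + 17 = 2r + 10, so r = 7/17.

7/17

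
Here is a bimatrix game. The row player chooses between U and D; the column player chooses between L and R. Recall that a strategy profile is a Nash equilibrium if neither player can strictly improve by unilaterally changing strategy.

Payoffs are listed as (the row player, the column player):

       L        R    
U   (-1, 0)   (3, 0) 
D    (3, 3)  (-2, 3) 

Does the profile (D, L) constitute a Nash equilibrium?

At (D, L), the row player earns 3; switching to U would give -1, so the row player has no profitable deviation.
The column player earns 3; switching to R would give 3, so the column player has no profitable deviation.
Neither player can gain by a unilateral deviation, so this profile is a Nash equilibrium.

Yes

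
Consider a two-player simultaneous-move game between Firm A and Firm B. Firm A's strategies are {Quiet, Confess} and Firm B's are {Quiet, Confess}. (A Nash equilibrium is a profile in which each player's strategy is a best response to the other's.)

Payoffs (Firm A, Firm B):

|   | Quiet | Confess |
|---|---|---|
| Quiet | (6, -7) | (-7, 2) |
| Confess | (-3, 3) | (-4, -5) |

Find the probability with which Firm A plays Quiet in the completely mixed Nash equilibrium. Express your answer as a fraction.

Let r be the probability that Firm A plays Quiet. In a completely mixed equilibrium, Firm B must be indifferent between Quiet and Confess.
Firm B's expected payoff from Quiet is −7r + 3(1−r); from Confess it is 2r − 5(1−r).
Setting these equal: −10r + 3 = 7r − 5, so r = 8/17.

8/17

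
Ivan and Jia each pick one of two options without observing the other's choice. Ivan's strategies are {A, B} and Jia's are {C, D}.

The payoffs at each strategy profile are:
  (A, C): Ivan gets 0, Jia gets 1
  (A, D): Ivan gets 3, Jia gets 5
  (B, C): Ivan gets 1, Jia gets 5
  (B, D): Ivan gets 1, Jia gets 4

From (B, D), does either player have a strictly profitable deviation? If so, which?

Both

Ivan at (B, D) earns 1; deviating to A yields 3 — a strict improvement.
Jia earns 4; deviating to C yields 5 — a strict improvement.
Both Ivan and Jia have strictly profitable deviations.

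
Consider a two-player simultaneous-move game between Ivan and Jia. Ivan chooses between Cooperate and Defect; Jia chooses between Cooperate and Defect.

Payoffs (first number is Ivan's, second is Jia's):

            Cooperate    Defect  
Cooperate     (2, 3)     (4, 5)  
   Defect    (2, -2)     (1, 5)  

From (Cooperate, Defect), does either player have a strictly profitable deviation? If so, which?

Neither

Ivan at (Cooperate, Defect) earns 4; deviating to Defect yields 1 — not better.
Jia earns 5; deviating to Cooperate yields 3 — not better.
Neither player can strictly improve; the profile is a Nash equilibrium.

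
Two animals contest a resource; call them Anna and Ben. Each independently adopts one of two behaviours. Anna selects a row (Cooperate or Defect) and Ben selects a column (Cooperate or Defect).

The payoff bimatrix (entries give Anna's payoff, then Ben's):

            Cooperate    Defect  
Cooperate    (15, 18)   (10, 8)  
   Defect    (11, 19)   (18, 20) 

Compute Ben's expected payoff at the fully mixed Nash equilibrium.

208/11

First find x, the probability Anna plays Cooperate, from Ben's indifference between Cooperate and Defect: 18x + 19(1−x) = 8x + 20(1−x), giving x = 1/11.
Since Ben is indifferent in equilibrium, Ben's expected payoff equals the payoff from either column against (1/11, 10/11). Using Cooperate: 18(1/11) + 19(10/11) = 208/11.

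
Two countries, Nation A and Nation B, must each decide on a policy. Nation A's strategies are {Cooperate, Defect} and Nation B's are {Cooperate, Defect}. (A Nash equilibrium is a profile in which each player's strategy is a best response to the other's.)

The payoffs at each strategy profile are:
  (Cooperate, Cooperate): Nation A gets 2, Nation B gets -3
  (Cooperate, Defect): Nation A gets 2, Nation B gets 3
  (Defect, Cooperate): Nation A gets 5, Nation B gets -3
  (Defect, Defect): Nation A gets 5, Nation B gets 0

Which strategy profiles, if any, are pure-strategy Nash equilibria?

(Defect, Defect)

(Cooperate, Cooperate): Nation A prefers Defect (5 > 2); Nation B prefers Defect (3 > -3) — not an equilibrium.
(Cooperate, Defect): Nation A prefers Defect (5 > 2) — not an equilibrium.
(Defect, Cooperate): Nation B prefers Defect (0 > -3) — not an equilibrium.
(Defect, Defect): Nation A gets 5 ≥ 2 from Cooperate, and Nation B gets 0 ≥ -3 from Cooperate — Nash equilibrium.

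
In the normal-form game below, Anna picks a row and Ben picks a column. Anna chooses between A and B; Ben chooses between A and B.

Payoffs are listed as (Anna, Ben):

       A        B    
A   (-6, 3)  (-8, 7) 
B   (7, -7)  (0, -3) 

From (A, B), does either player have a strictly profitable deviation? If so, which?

Anna

Anna at (A, B) earns -8; deviating to B yields 0 — a strict improvement.
Ben earns 7; deviating to A yields 3 — not better.
Only Anna has a strictly profitable deviation.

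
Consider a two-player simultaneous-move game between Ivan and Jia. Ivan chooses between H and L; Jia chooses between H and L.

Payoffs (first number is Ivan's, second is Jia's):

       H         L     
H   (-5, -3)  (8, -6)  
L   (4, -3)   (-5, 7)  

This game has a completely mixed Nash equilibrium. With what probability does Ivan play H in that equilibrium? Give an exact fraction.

10/13

Let p be the probability that Ivan plays H. In a completely mixed equilibrium, Jia must be indifferent between H and L.
Jia's expected payoff from H is −3p − 3(1−p); from L it is −6p + 7(1−p).
Setting these equal: -3 = −13p + 7, so p = 10/13.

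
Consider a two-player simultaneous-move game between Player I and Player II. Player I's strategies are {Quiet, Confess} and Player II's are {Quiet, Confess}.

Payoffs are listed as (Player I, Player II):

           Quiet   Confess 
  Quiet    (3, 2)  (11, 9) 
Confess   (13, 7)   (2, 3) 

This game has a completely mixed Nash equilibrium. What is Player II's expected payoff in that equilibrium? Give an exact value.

First find p, the probability Player I plays Quiet, from Player II's indifference between Quiet and Confess: 2p + 7(1−p) = 9p + 3(1−p), giving p = 4/11.
Since Player II is indifferent in equilibrium, Player II's expected payoff equals the payoff from either column against (4/11, 7/11). Using Quiet: 2(4/11) + 7(7/11) = 57/11.

57/11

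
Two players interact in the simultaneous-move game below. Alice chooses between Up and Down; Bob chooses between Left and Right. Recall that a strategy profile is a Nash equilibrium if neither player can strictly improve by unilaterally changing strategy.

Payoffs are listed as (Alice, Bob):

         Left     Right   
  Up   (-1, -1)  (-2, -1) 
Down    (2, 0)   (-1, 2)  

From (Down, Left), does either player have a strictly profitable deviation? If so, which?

Alice at (Down, Left) earns 2; deviating to Up yields -1 — not better.
Bob earns 0; deviating to Right yields 2 — a strict improvement.
Only Bob has a strictly profitable deviation.

Bob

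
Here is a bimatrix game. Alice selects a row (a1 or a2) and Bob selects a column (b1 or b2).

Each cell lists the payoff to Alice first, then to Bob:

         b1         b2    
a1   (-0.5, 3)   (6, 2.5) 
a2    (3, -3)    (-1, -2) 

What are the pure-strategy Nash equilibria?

(a1, b1): Alice prefers a2 (3 > -0.5) — not an equilibrium.
(a1, b2): Bob prefers b1 (3 > 2.5) — not an equilibrium.
(a2, b1): Bob prefers b2 (-2 > -3) — not an equilibrium.
(a2, b2): Alice prefers a1 (6 > -1) — not an equilibrium.

none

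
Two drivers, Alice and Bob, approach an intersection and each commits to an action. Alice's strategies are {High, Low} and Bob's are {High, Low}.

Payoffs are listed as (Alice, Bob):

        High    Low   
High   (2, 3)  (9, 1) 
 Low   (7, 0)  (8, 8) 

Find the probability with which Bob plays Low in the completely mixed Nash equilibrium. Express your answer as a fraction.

Let y be the probability that Bob plays High. In a completely mixed equilibrium, Alice must be indifferent between High and Low.
Alice's expected payoff from High is 2y + 9(1−y); from Low it is 7y + 8(1−y).
Setting these equal: −7y + 9 = −y + 8, so y = 1/6.
Therefore Bob plays Low with probability 1 − 1/6 = 5/6.

5/6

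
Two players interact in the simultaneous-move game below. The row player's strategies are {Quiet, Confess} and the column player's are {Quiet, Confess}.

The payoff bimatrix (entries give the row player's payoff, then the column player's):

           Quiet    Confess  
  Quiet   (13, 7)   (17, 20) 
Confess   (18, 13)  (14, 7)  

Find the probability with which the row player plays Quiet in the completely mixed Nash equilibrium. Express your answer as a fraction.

Let r be the probability that the row player plays Quiet. In a completely mixed equilibrium, the column player must be indifferent between Quiet and Confess.
The column player's expected payoff from Quiet is 7r + 13(1−r); from Confess it is 20r + 7(1−r).
Setting these equal: −6r + 13 = 13r + 7, so r = 6/19.

6/19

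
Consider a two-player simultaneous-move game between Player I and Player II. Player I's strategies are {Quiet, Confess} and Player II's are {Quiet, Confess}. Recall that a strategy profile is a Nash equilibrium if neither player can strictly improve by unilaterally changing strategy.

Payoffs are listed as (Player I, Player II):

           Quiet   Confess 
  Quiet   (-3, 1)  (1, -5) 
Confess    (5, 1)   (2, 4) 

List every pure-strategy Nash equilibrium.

(Quiet, Quiet): Player I prefers Confess (5 > -3) — not an equilibrium.
(Quiet, Confess): Player I prefers Confess (2 > 1); Player II prefers Quiet (1 > -5) — not an equilibrium.
(Confess, Quiet): Player II prefers Confess (4 > 1) — not an equilibrium.
(Confess, Confess): Player I gets 2 ≥ 1 from Quiet, and Player II gets 4 ≥ 1 from Quiet — Nash equilibrium.

(Confess, Confess)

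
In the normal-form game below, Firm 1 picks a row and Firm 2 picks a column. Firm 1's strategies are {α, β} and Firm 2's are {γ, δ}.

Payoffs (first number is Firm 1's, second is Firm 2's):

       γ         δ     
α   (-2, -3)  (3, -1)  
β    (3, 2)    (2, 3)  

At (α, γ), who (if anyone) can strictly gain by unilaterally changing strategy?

Both

Firm 1 at (α, γ) earns -2; deviating to β yields 3 — a strict improvement.
Firm 2 earns -3; deviating to δ yields -1 — a strict improvement.
Both Firm 1 and Firm 2 have strictly profitable deviations.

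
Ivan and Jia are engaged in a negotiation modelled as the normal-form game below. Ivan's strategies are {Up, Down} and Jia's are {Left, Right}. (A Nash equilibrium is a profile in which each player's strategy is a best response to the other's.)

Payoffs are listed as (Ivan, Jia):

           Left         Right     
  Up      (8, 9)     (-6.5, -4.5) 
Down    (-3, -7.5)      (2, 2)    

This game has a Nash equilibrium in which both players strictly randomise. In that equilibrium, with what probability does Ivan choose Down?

Let p be the probability that Ivan plays Up. In a completely mixed equilibrium, Jia must be indifferent between Left and Right.
Jia's expected payoff from Left is 9p − 7.5(1−p); from Right it is −4.5p + 2(1−p).
Setting these equal: 16.5p − 7.5 = −6.5p + 2, so p = 19/46.
Therefore Ivan plays Down with probability 1 − 19/46 = 27/46.

27/46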